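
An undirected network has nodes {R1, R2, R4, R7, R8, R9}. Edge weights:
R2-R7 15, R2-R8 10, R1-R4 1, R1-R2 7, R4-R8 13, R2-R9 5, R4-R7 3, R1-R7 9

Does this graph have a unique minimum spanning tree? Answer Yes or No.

Yes

Sort edges by weight, then run Kruskal:
R1-R4 (1): add. Components now {R8} {R9} {R2} {R1,R4} {R7}
R4-R7 (3): add. Components now {R8} {R9} {R2} {R1,R4,R7}
R2-R9 (5): add. Components now {R8} {R2,R9} {R1,R4,R7}
R1-R2 (7): add. Components now {R8} {R1,R2,R4,R7,R9}
R1-R7 (9): skip — R7 and R1 already connected.
R2-R8 (10): add. Components now {R1,R2,R4,R7,R8,R9}
Every non-tree edge has weight strictly greater than the heaviest edge on the tree path between its endpoints, so the MST is unique.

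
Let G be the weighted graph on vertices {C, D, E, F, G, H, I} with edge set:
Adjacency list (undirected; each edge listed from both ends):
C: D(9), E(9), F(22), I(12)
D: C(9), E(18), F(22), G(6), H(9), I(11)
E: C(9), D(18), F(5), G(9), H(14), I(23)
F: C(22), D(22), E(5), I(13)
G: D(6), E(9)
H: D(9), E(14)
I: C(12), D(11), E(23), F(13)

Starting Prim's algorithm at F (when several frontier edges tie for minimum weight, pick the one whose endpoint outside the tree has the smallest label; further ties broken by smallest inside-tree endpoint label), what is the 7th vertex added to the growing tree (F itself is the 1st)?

Prim's algorithm from F:
Step 1: frontier [E-F 5, F-I 13, C-F 22, D-F 22] → take E-F (5); add E.
Step 2: frontier [C-E 9, E-G 9, E-H 14, D-E 18, E-I 23, F-I 13, C-F 22, D-F 22] → take C-E (9); add C.
Step 3: frontier [C-D 9, C-I 12, E-G 9, E-H 14, D-E 18, E-I 23, F-I 13, D-F 22] → take C-D (9); add D.
Step 4: frontier [C-I 12, D-G 6, D-H 9, D-I 11, E-G 9, E-H 14, E-I 23, F-I 13] → take D-G (6); add G.
Step 5: frontier [C-I 12, D-H 9, D-I 11, E-H 14, E-I 23, F-I 13] → take D-H (9); add H.
Step 6: frontier [C-I 12, D-I 11, E-I 23, F-I 13] → take D-I (11); add I.
Vertex order: F, E, C, D, G, H, I. The 7th vertex is I.

I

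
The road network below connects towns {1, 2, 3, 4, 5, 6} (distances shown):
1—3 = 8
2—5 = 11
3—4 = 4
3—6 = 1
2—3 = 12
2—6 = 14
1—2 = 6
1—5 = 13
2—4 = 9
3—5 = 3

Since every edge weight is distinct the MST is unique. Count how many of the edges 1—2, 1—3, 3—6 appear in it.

3

Kruskal's algorithm — process edges by increasing weight (ties by edge label):
3—6 (1): add. Components now {1} {2} {3,6} {4} {5}
3—5 (3): add. Components now {1} {2} {3,5,6} {4}
3—4 (4): add. Components now {1} {2} {3,4,5,6}
1—2 (6): add. Components now {1,2} {3,4,5,6}
1—3 (8): add. Components now {1,2,3,4,5,6}
MST edge set: {3—6, 3—5, 3—4, 1—2, 1—3}.
Of the listed edges, {1—2, 1—3, 3—6} are in the MST → 3.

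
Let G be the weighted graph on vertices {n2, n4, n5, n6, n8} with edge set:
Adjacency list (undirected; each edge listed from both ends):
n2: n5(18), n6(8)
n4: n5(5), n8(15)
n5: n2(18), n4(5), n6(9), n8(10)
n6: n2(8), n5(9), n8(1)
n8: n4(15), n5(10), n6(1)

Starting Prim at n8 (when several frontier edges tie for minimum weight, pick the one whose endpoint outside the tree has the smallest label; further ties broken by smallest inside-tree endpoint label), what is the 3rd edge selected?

Grow the tree from n8 using Prim:
Step 1: cheapest edge leaving the tree is n6 n8 (1); add n6.
Step 2: cheapest edge leaving the tree is n2 n6 (8); add n2.
Step 3: cheapest edge leaving the tree is n5 n6 (9); add n5.
Step 4: cheapest edge leaving the tree is n4 n5 (5); add n4.
The 3rd edge added is n5 n6.

n5-n6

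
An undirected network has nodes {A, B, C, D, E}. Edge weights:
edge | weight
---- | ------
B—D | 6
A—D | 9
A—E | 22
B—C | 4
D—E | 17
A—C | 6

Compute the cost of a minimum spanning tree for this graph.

33

Grow the tree from E using Prim:
Step 1: cheapest edge leaving the tree is D—E (17); add D.
Step 2: cheapest edge leaving the tree is B—D (6); add B.
Step 3: cheapest edge leaving the tree is B—C (4); add C.
Step 4: cheapest edge leaving the tree is A—C (6); add A.
MST edges: D—E, B—D, B—C, A—C; total weight 17+6+4+6 = 33.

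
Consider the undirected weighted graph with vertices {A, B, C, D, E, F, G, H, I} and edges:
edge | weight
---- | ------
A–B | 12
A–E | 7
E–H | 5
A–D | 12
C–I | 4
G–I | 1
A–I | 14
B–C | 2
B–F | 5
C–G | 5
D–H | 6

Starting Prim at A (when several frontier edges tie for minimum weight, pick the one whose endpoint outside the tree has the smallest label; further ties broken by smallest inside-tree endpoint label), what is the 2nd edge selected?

E-H

Prim, starting at A.
Step 1: frontier [A–E 7, A–B 12, A–D 12, A–I 14] → take A–E (7); add E.
Step 2: frontier [A–B 12, A–D 12, A–I 14, E–H 5] → take E–H (5); add H.
Step 3: frontier [A–B 12, A–D 12, A–I 14, D–H 6] → take D–H (6); add D.
Step 4: frontier [A–B 12, A–I 14] → take A–B (12); add B.
Step 5: frontier [A–I 14, B–C 2, B–F 5] → take B–C (2); add C.
Step 6: frontier [A–I 14, B–F 5, C–I 4, C–G 5] → take C–I (4); add I.
Step 7: frontier [B–F 5, C–G 5, G–I 1] → take G–I (1); add G.
Step 8: frontier [B–F 5] → take B–F (5); add F.
The 2nd edge added is E–H.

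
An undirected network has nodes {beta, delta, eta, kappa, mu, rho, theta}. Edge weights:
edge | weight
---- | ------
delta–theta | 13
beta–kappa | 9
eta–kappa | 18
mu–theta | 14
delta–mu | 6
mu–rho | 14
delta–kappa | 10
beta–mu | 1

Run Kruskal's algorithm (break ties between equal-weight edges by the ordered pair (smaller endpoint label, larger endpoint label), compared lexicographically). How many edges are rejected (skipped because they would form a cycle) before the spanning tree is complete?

Kruskal's algorithm — process edges by increasing weight (ties by edge label):
beta–mu (1): add — endpoints in different components.
delta–mu (6): add — endpoints in different components.
beta–kappa (9): add — endpoints in different components.
delta–kappa (10): skip — kappa and delta already connected.
delta–theta (13): add — endpoints in different components.
mu–rho (14): add — endpoints in different components.
mu–theta (14): skip — mu and theta already connected.
eta–kappa (18): add — endpoints in different components.
Edges rejected before the tree was complete: 2.

2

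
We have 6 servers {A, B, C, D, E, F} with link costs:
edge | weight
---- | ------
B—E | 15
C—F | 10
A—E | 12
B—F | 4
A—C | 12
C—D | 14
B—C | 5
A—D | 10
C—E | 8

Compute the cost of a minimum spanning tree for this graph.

Kruskal: consider edges lightest-first.
B—F (4): add — endpoints in different components.
B—C (5): add — endpoints in different components.
C—E (8): add — endpoints in different components.
A—D (10): add — endpoints in different components.
C—F (10): skip — C and F already connected.
A—C (12): add — endpoints in different components.
MST edges: B—F, B—C, C—E, A—D, A—C; total weight 4+5+8+10+12 = 39.

39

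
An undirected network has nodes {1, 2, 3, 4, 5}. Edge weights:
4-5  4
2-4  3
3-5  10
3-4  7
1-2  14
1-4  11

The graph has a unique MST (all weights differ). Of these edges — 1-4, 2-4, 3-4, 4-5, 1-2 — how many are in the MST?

4

Kruskal: consider edges lightest-first.
2-4 (3): add. Components now {1} {2,4} {3} {5}
4-5 (4): add. Components now {1} {2,4,5} {3}
3-4 (7): add. Components now {1} {2,3,4,5}
3-5 (10): skip — 3 and 5 already connected.
1-4 (11): add. Components now {1,2,3,4,5}
MST edge set: {2-4, 4-5, 3-4, 1-4}.
Of the listed edges, {1-4, 2-4, 3-4, 4-5} are in the MST → 4.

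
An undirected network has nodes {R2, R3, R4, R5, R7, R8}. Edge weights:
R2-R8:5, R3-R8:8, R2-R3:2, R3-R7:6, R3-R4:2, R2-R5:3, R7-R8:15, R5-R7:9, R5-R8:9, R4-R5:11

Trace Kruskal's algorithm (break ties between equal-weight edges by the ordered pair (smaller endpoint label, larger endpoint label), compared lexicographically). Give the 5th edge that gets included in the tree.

R3-R7

Kruskal's algorithm — process edges by increasing weight (ties by edge label):
R2-R3 (2): add. Components now {R8} {R2,R3} {R5} {R4} {R7}
R3-R4 (2): add. Components now {R8} {R2,R3,R4} {R5} {R7}
R2-R5 (3): add. Components now {R8} {R2,R3,R4,R5} {R7}
R2-R8 (5): add. Components now {R2,R3,R4,R5,R8} {R7}
R3-R7 (6): add. Components now {R2,R3,R4,R5,R7,R8}
The 5th edge added is R3-R7.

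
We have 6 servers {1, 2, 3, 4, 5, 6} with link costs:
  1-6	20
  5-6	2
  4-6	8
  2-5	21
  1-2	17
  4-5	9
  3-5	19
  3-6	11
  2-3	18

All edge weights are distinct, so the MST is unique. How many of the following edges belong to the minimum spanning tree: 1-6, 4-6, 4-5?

Kruskal: consider edges lightest-first.
5-6 (2): add. Components now {1} {2} {3} {4} {5,6}
4-6 (8): add. Components now {1} {2} {3} {4,5,6}
4-5 (9): skip — 4 and 5 already connected.
3-6 (11): add. Components now {1} {2} {3,4,5,6}
1-2 (17): add. Components now {1,2} {3,4,5,6}
2-3 (18): add. Components now {1,2,3,4,5,6}
MST edge set: {5-6, 4-6, 3-6, 1-2, 2-3}.
Of the listed edges, {4-6} are in the MST → 1.

1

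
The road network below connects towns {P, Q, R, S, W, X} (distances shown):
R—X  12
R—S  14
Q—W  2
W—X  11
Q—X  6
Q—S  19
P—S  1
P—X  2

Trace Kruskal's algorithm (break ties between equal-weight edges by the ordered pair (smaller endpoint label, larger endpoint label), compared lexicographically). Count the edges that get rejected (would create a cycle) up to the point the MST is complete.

1

Kruskal's algorithm — process edges by increasing weight (ties by edge label):
P—S (1): add — endpoints in different components.
P—X (2): add — endpoints in different components.
Q—W (2): add — endpoints in different components.
Q—X (6): add — endpoints in different components.
W—X (11): skip — X and W already connected.
R—X (12): add — endpoints in different components.
Edges rejected before the tree was complete: 1.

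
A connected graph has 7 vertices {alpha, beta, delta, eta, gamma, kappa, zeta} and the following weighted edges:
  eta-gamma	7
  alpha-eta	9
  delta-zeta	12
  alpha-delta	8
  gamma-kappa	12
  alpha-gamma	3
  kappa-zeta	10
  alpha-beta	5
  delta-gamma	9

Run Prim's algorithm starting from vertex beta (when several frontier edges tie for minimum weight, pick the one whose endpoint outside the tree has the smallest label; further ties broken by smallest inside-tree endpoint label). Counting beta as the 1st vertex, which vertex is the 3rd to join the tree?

Prim, starting at beta.
Step 1: frontier [alpha-beta 5] → take alpha-beta (5); add alpha.
Step 2: frontier [alpha-gamma 3, alpha-delta 8, alpha-eta 9] → take alpha-gamma (3); add gamma.
Step 3: frontier [alpha-delta 8, alpha-eta 9, eta-gamma 7, delta-gamma 9, gamma-kappa 12] → take eta-gamma (7); add eta.
Step 4: frontier [alpha-delta 8, delta-gamma 9, gamma-kappa 12] → take alpha-delta (8); add delta.
Step 5: frontier [delta-zeta 12, gamma-kappa 12] → take gamma-kappa (12); add kappa.
Step 6: frontier [delta-zeta 12, kappa-zeta 10] → take kappa-zeta (10); add zeta.
Vertex order: beta, alpha, gamma, eta, delta, kappa, zeta. The 3rd vertex is gamma.

gamma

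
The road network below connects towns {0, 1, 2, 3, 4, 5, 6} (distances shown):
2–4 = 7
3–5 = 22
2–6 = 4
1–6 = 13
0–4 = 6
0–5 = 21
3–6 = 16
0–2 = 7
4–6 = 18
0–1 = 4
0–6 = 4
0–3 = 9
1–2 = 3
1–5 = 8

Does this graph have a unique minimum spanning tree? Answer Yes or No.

No

Kruskal's algorithm — process edges by increasing weight (ties by edge label):
1–2 (3): add. Components now {0} {1,2} {3} {4} {5} {6}
0–1 (4): add. Components now {0,1,2} {3} {4} {5} {6}
0–6 (4): add. Components now {0,1,2,6} {3} {4} {5}
2–6 (4): skip — 2 and 6 already connected.
0–4 (6): add. Components now {0,1,2,4,6} {3} {5}
0–2 (7): skip — 0 and 2 already connected.
2–4 (7): skip — 2 and 4 already connected.
1–5 (8): add. Components now {0,1,2,4,5,6} {3}
0–3 (9): add. Components now {0,1,2,3,4,5,6}
Non-tree edge 2–6 has weight 4, equal to the heaviest edge on its tree cycle — swapping gives another MST of the same weight. Not unique.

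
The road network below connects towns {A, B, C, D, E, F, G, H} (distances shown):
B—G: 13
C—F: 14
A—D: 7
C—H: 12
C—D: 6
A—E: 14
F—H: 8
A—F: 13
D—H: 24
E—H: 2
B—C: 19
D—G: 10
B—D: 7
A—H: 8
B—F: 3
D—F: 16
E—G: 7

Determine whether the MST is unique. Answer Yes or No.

No

Kruskal's algorithm — process edges by increasing weight (ties by edge label):
E—H (2): add — endpoints in different components.
B—F (3): add — endpoints in different components.
C—D (6): add — endpoints in different components.
A—D (7): add — endpoints in different components.
B—D (7): add — endpoints in different components.
E—G (7): add — endpoints in different components.
A—H (8): add — endpoints in different components.
Non-tree edge F—H has weight 8, equal to the heaviest edge on its tree cycle — swapping gives another MST of the same weight. Not unique.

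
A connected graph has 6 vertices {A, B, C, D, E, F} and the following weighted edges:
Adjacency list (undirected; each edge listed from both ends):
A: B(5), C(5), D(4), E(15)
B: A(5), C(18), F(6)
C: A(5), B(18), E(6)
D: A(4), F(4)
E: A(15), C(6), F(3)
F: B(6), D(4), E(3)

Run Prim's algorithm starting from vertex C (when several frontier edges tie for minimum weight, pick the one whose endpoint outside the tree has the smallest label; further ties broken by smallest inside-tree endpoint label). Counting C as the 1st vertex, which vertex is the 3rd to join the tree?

D

Prim, starting at C.
Step 1: frontier [A C 5, C E 6, B C 18] → take A C (5); add A.
Step 2: frontier [A D 4, A B 5, A E 15, C E 6, B C 18] → take A D (4); add D.
Step 3: frontier [A B 5, A E 15, C E 6, B C 18, D F 4] → take D F (4); add F.
Step 4: frontier [A B 5, A E 15, C E 6, B C 18, E F 3, B F 6] → take E F (3); add E.
Step 5: frontier [A B 5, B C 18, B F 6] → take A B (5); add B.
Vertex order: C, A, D, F, E, B. The 3rd vertex is D.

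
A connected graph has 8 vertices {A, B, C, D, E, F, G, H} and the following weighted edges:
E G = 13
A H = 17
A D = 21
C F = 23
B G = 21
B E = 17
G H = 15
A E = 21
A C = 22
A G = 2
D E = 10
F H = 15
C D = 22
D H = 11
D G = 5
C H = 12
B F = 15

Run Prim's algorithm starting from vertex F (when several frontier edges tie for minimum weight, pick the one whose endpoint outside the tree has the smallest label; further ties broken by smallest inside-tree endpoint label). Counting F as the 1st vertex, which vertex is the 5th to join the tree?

Prim, starting at F.
Step 1: cheapest edge leaving the tree is B F (15); add B.
Step 2: cheapest edge leaving the tree is F H (15); add H.
Step 3: cheapest edge leaving the tree is D H (11); add D.
Step 4: cheapest edge leaving the tree is D G (5); add G.
Step 5: cheapest edge leaving the tree is A G (2); add A.
Step 6: cheapest edge leaving the tree is D E (10); add E.
Step 7: cheapest edge leaving the tree is C H (12); add C.
Vertex order: F, B, H, D, G, A, E, C. The 5th vertex is G.

G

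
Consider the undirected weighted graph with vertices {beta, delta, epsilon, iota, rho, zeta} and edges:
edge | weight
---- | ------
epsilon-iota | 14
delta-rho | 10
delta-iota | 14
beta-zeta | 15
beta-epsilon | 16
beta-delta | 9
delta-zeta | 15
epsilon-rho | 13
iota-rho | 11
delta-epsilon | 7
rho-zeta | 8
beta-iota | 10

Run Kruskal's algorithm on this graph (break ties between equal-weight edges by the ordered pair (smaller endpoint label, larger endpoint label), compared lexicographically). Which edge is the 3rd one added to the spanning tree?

beta-delta

Kruskal: consider edges lightest-first.
delta-epsilon (7): add. Components now {iota} {beta} {delta,epsilon} {zeta} {rho}
rho-zeta (8): add. Components now {iota} {beta} {delta,epsilon} {rho,zeta}
beta-delta (9): add. Components now {iota} {beta,delta,epsilon} {rho,zeta}
beta-iota (10): add. Components now {beta,delta,epsilon,iota} {rho,zeta}
delta-rho (10): add. Components now {beta,delta,epsilon,iota,rho,zeta}
The 3rd edge added is beta-delta.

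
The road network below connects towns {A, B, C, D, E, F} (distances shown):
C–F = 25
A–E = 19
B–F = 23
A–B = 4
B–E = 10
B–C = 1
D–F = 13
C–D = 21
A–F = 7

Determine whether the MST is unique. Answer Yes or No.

Yes

Sort edges by weight, then run Kruskal:
B–C (1): add — endpoints in different components.
A–B (4): add — endpoints in different components.
A–F (7): add — endpoints in different components.
B–E (10): add — endpoints in different components.
D–F (13): add — endpoints in different components.
Every non-tree edge has weight strictly greater than the heaviest edge on the tree path between its endpoints, so the MST is unique.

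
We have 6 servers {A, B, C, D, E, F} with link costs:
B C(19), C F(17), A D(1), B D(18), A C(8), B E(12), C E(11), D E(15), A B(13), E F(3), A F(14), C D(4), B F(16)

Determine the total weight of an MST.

31

Grow the tree from D using Prim:
Step 1: cheapest edge leaving the tree is A D (1); add A.
Step 2: cheapest edge leaving the tree is C D (4); add C.
Step 3: cheapest edge leaving the tree is C E (11); add E.
Step 4: cheapest edge leaving the tree is E F (3); add F.
Step 5: cheapest edge leaving the tree is B E (12); add B.
MST edges: A D, C D, C E, E F, B E; total weight 1+4+11+3+12 = 31.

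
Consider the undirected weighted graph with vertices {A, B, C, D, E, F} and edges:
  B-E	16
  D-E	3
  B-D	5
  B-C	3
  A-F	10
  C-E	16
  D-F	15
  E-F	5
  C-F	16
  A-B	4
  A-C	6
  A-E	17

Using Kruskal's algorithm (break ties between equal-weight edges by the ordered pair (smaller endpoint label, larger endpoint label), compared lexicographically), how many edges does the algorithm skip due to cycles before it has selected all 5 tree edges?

Kruskal's algorithm — process edges by increasing weight (ties by edge label):
B-C (3): add — endpoints in different components.
D-E (3): add — endpoints in different components.
A-B (4): add — endpoints in different components.
B-D (5): add — endpoints in different components.
E-F (5): add — endpoints in different components.
Edges rejected before the tree was complete: 0.

0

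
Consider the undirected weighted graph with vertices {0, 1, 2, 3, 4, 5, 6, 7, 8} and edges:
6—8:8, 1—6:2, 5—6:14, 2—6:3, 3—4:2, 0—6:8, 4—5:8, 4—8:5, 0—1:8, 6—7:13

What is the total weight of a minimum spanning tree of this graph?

49

Grow the tree from 4 using Prim:
Step 1: frontier [3—4 2, 4—8 5, 4—5 8] → take 3—4 (2); add 3.
Step 2: frontier [4—8 5, 4—5 8] → take 4—8 (5); add 8.
Step 3: frontier [4—5 8, 6—8 8] → take 4—5 (8); add 5.
Step 4: frontier [5—6 14, 6—8 8] → take 6—8 (8); add 6.
Step 5: frontier [1—6 2, 2—6 3, 0—6 8, 6—7 13] → take 1—6 (2); add 1.
Step 6: frontier [0—1 8, 2—6 3, 0—6 8, 6—7 13] → take 2—6 (3); add 2.
Step 7: frontier [0—1 8, 0—6 8, 6—7 13] → take 0—1 (8); add 0.
Step 8: frontier [6—7 13] → take 6—7 (13); add 7.
MST edges: 3—4, 4—8, 4—5, 6—8, 1—6, 2—6, 0—1, 6—7; total weight 2+5+8+8+2+3+8+13 = 49.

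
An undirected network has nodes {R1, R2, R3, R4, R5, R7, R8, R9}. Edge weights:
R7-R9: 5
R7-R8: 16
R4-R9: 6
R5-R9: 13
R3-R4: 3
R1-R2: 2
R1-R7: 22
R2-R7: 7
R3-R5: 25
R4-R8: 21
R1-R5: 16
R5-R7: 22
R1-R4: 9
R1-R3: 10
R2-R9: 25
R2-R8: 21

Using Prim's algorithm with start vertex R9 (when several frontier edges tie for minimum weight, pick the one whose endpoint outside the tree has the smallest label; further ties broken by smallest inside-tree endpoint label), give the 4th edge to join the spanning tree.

R2-R7

Prim, starting at R9.
Step 1: cheapest edge leaving the tree is R7-R9 (5); add R7.
Step 2: cheapest edge leaving the tree is R4-R9 (6); add R4.
Step 3: cheapest edge leaving the tree is R3-R4 (3); add R3.
Step 4: cheapest edge leaving the tree is R2-R7 (7); add R2.
Step 5: cheapest edge leaving the tree is R1-R2 (2); add R1.
Step 6: cheapest edge leaving the tree is R5-R9 (13); add R5.
Step 7: cheapest edge leaving the tree is R7-R8 (16); add R8.
The 4th edge added is R2-R7.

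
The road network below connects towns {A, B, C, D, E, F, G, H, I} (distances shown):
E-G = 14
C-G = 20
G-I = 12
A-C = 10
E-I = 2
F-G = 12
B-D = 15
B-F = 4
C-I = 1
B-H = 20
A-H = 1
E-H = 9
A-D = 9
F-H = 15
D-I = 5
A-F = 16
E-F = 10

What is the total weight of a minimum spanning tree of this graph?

Kruskal: consider edges lightest-first.
A-H (1): add — endpoints in different components.
C-I (1): add — endpoints in different components.
E-I (2): add — endpoints in different components.
B-F (4): add — endpoints in different components.
D-I (5): add — endpoints in different components.
A-D (9): add — endpoints in different components.
E-H (9): skip — E and H already connected.
A-C (10): skip — A and C already connected.
E-F (10): add — endpoints in different components.
F-G (12): add — endpoints in different components.
MST edges: A-H, C-I, E-I, B-F, D-I, A-D, E-F, F-G; total weight 1+1+2+4+5+9+10+12 = 44.

44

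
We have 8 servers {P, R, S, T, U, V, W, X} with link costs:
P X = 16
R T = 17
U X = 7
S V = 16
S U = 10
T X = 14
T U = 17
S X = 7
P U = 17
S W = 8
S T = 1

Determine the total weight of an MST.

72

Grow the tree from P using Prim:
Step 1: frontier [P X 16, P U 17] → take P X (16); add X.
Step 2: frontier [P U 17, S X 7, U X 7, T X 14] → take S X (7); add S.
Step 3: frontier [P U 17, S T 1, S W 8, S U 10, S V 16, U X 7, T X 14] → take S T (1); add T.
Step 4: frontier [P U 17, S W 8, S U 10, S V 16, R T 17, T U 17, U X 7] → take U X (7); add U.
Step 5: frontier [S W 8, S V 16, R T 17] → take S W (8); add W.
Step 6: frontier [S V 16, R T 17] → take S V (16); add V.
Step 7: frontier [R T 17] → take R T (17); add R.
MST edges: P X, S X, S T, U X, S W, S V, R T; total weight 16+7+1+7+8+16+17 = 72.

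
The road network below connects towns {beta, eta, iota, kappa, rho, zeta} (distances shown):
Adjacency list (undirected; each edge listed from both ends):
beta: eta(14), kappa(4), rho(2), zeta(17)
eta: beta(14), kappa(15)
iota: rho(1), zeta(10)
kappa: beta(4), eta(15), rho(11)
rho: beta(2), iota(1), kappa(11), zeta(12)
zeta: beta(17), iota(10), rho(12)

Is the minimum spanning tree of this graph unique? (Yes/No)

Sort edges by weight, then run Kruskal:
iota rho (1): add — endpoints in different components.
beta rho (2): add — endpoints in different components.
beta kappa (4): add — endpoints in different components.
iota zeta (10): add — endpoints in different components.
kappa rho (11): skip — kappa and rho already connected.
rho zeta (12): skip — rho and zeta already connected.
beta eta (14): add — endpoints in different components.
Every non-tree edge has weight strictly greater than the heaviest edge on the tree path between its endpoints, so the MST is unique.

Yes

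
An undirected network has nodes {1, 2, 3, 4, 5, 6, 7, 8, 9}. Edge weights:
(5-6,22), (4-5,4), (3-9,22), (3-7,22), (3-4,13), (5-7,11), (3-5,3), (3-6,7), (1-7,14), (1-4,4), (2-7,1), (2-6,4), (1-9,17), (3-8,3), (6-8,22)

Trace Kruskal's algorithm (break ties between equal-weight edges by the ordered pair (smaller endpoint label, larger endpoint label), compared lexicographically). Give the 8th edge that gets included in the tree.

Sort edges by weight, then run Kruskal:
2-7 (1): add — endpoints in different components.
3-5 (3): add — endpoints in different components.
3-8 (3): add — endpoints in different components.
1-4 (4): add — endpoints in different components.
2-6 (4): add — endpoints in different components.
4-5 (4): add — endpoints in different components.
3-6 (7): add — endpoints in different components.
5-7 (11): skip — 5 and 7 already connected.
3-4 (13): skip — 3 and 4 already connected.
1-7 (14): skip — 1 and 7 already connected.
1-9 (17): add — endpoints in different components.
The 8th edge added is 1-9.

1-9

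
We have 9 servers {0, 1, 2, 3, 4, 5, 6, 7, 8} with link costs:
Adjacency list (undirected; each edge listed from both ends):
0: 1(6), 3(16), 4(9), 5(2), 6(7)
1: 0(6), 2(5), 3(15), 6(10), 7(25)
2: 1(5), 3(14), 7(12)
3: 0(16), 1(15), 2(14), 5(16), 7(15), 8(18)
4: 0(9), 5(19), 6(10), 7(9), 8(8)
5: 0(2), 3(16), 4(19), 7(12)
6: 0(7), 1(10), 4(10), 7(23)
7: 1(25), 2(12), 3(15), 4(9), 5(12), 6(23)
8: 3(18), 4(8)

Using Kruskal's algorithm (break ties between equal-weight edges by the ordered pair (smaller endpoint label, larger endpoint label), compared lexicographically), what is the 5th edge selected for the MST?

Kruskal's algorithm — process edges by increasing weight (ties by edge label):
0 5 (2): add — endpoints in different components.
1 2 (5): add — endpoints in different components.
0 1 (6): add — endpoints in different components.
0 6 (7): add — endpoints in different components.
4 8 (8): add — endpoints in different components.
0 4 (9): add — endpoints in different components.
4 7 (9): add — endpoints in different components.
1 6 (10): skip — 1 and 6 already connected.
4 6 (10): skip — 4 and 6 already connected.
2 7 (12): skip — 2 and 7 already connected.
5 7 (12): skip — 5 and 7 already connected.
2 3 (14): add — endpoints in different components.
The 5th edge added is 4 8.

4-8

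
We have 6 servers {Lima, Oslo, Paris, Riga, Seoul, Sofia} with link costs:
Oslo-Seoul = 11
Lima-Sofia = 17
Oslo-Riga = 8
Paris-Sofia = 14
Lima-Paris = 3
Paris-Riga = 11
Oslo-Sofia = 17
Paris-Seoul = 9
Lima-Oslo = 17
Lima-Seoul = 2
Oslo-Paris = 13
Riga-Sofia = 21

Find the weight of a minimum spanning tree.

Kruskal's algorithm — process edges by increasing weight (ties by edge label):
Lima-Seoul (2): add — endpoints in different components.
Lima-Paris (3): add — endpoints in different components.
Oslo-Riga (8): add — endpoints in different components.
Paris-Seoul (9): skip — Paris and Seoul already connected.
Oslo-Seoul (11): add — endpoints in different components.
Paris-Riga (11): skip — Paris and Riga already connected.
Oslo-Paris (13): skip — Oslo and Paris already connected.
Paris-Sofia (14): add — endpoints in different components.
MST edges: Lima-Seoul, Lima-Paris, Oslo-Riga, Oslo-Seoul, Paris-Sofia; total weight 2+3+8+11+14 = 38.

38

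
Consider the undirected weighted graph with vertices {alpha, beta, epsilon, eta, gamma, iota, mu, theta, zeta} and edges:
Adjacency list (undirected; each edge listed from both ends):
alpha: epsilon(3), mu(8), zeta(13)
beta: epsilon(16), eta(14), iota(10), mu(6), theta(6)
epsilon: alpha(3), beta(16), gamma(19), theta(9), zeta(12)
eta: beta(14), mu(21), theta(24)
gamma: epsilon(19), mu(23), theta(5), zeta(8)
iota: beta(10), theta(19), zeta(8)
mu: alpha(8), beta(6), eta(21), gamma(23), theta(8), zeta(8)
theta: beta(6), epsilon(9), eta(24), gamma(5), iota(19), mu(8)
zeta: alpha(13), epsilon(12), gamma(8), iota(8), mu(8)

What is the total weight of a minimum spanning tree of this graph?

Kruskal: consider edges lightest-first.
alpha—epsilon (3): add — endpoints in different components.
gamma—theta (5): add — endpoints in different components.
beta—mu (6): add — endpoints in different components.
beta—theta (6): add — endpoints in different components.
alpha—mu (8): add — endpoints in different components.
gamma—zeta (8): add — endpoints in different components.
iota—zeta (8): add — endpoints in different components.
mu—theta (8): skip — mu and theta already connected.
mu—zeta (8): skip — zeta and mu already connected.
epsilon—theta (9): skip — epsilon and theta already connected.
beta—iota (10): skip — iota and beta already connected.
epsilon—zeta (12): skip — zeta and epsilon already connected.
alpha—zeta (13): skip — zeta and alpha already connected.
beta—eta (14): add — endpoints in different components.
MST edges: alpha—epsilon, gamma—theta, beta—mu, beta—theta, alpha—mu, gamma—zeta, iota—zeta, beta—eta; total weight 3+5+6+6+8+8+8+14 = 58.

58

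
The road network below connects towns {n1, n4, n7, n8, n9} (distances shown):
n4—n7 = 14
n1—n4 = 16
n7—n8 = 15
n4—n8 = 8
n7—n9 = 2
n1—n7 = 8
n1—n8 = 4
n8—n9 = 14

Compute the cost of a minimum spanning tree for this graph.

Prim's algorithm from n8:
Step 1: cheapest edge leaving the tree is n1—n8 (4); add n1.
Step 2: cheapest edge leaving the tree is n4—n8 (8); add n4.
Step 3: cheapest edge leaving the tree is n1—n7 (8); add n7.
Step 4: cheapest edge leaving the tree is n7—n9 (2); add n9.
MST edges: n1—n8, n4—n8, n1—n7, n7—n9; total weight 4+8+8+2 = 22.

22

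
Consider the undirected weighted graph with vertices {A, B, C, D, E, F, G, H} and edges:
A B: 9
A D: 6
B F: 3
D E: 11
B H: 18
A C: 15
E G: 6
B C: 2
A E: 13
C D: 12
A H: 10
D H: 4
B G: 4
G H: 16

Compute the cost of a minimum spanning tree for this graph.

34

Grow the tree from F using Prim:
Step 1: cheapest edge leaving the tree is B F (3); add B.
Step 2: cheapest edge leaving the tree is B C (2); add C.
Step 3: cheapest edge leaving the tree is B G (4); add G.
Step 4: cheapest edge leaving the tree is E G (6); add E.
Step 5: cheapest edge leaving the tree is A B (9); add A.
Step 6: cheapest edge leaving the tree is A D (6); add D.
Step 7: cheapest edge leaving the tree is D H (4); add H.
MST edges: B F, B C, B G, E G, A B, A D, D H; total weight 3+2+4+6+9+6+4 = 34.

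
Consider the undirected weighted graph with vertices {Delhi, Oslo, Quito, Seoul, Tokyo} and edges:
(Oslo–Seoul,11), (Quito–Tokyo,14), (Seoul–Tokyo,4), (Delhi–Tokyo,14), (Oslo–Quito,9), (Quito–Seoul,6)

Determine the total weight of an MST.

33

Sort edges by weight, then run Kruskal:
Seoul–Tokyo (4): add — endpoints in different components.
Quito–Seoul (6): add — endpoints in different components.
Oslo–Quito (9): add — endpoints in different components.
Oslo–Seoul (11): skip — Oslo and Seoul already connected.
Delhi–Tokyo (14): add — endpoints in different components.
MST edges: Seoul–Tokyo, Quito–Seoul, Oslo–Quito, Delhi–Tokyo; total weight 4+6+9+14 = 33.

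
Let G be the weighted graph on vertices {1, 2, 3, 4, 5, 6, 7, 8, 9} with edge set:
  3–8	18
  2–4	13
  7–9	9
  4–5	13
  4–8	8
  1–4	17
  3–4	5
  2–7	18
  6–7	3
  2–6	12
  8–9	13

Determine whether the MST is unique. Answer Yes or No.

No

Sort edges by weight, then run Kruskal:
6–7 (3): add — endpoints in different components.
3–4 (5): add — endpoints in different components.
4–8 (8): add — endpoints in different components.
7–9 (9): add — endpoints in different components.
2–6 (12): add — endpoints in different components.
2–4 (13): add — endpoints in different components.
4–5 (13): add — endpoints in different components.
8–9 (13): skip — 8 and 9 already connected.
1–4 (17): add — endpoints in different components.
Non-tree edge 8–9 has weight 13, equal to the heaviest edge on its tree cycle — swapping gives another MST of the same weight. Not unique.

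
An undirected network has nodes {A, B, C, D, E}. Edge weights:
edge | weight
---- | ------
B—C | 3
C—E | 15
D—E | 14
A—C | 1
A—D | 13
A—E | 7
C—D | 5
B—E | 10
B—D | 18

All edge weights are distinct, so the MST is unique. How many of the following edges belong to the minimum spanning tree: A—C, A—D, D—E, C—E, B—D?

Kruskal: consider edges lightest-first.
A—C (1): add — endpoints in different components.
B—C (3): add — endpoints in different components.
C—D (5): add — endpoints in different components.
A—E (7): add — endpoints in different components.
MST edge set: {A—C, B—C, C—D, A—E}.
Of the listed edges, {A—C} are in the MST → 1.

1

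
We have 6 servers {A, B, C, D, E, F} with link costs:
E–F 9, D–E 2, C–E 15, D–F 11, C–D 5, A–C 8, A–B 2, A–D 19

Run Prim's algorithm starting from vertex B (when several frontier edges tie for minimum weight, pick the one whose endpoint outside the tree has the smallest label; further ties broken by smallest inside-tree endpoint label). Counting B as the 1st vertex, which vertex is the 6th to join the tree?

Prim, starting at B.
Step 1: frontier [A–B 2] → take A–B (2); add A.
Step 2: frontier [A–C 8, A–D 19] → take A–C (8); add C.
Step 3: frontier [A–D 19, C–D 5, C–E 15] → take C–D (5); add D.
Step 4: frontier [C–E 15, D–E 2, D–F 11] → take D–E (2); add E.
Step 5: frontier [D–F 11, E–F 9] → take E–F (9); add F.
Vertex order: B, A, C, D, E, F. The 6th vertex is F.

F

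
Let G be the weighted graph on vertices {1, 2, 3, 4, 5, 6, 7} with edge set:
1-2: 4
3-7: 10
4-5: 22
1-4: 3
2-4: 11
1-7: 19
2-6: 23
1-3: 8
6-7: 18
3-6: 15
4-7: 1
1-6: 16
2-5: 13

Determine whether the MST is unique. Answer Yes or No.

Kruskal's algorithm — process edges by increasing weight (ties by edge label):
4-7 (1): add — endpoints in different components.
1-4 (3): add — endpoints in different components.
1-2 (4): add — endpoints in different components.
1-3 (8): add — endpoints in different components.
3-7 (10): skip — 3 and 7 already connected.
2-4 (11): skip — 2 and 4 already connected.
2-5 (13): add — endpoints in different components.
3-6 (15): add — endpoints in different components.
Every non-tree edge has weight strictly greater than the heaviest edge on the tree path between its endpoints, so the MST is unique.

Yes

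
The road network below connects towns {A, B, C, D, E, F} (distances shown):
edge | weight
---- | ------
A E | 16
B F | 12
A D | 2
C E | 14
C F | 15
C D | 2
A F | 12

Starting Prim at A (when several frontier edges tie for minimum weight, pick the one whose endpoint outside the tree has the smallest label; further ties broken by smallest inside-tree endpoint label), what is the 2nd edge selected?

C-D

Grow the tree from A using Prim:
Step 1: cheapest edge leaving the tree is A D (2); add D.
Step 2: cheapest edge leaving the tree is C D (2); add C.
Step 3: cheapest edge leaving the tree is A F (12); add F.
Step 4: cheapest edge leaving the tree is B F (12); add B.
Step 5: cheapest edge leaving the tree is C E (14); add E.
The 2nd edge added is C D.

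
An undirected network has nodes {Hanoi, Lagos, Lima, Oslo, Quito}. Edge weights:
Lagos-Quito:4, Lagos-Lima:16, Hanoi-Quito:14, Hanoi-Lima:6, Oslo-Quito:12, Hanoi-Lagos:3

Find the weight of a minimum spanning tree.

Prim's algorithm from Oslo:
Step 1: frontier [Oslo-Quito 12] → take Oslo-Quito (12); add Quito.
Step 2: frontier [Lagos-Quito 4, Hanoi-Quito 14] → take Lagos-Quito (4); add Lagos.
Step 3: frontier [Hanoi-Lagos 3, Lagos-Lima 16, Hanoi-Quito 14] → take Hanoi-Lagos (3); add Hanoi.
Step 4: frontier [Hanoi-Lima 6, Lagos-Lima 16] → take Hanoi-Lima (6); add Lima.
MST edges: Oslo-Quito, Lagos-Quito, Hanoi-Lagos, Hanoi-Lima; total weight 12+4+3+6 = 25.

25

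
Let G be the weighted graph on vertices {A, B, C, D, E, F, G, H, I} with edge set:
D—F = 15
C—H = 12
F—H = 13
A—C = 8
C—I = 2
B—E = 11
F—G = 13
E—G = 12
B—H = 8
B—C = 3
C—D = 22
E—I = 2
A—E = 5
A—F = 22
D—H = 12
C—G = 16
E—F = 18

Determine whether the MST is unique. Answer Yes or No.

No

Kruskal's algorithm — process edges by increasing weight (ties by edge label):
C—I (2): add — endpoints in different components.
E—I (2): add — endpoints in different components.
B—C (3): add — endpoints in different components.
A—E (5): add — endpoints in different components.
A—C (8): skip — A and C already connected.
B—H (8): add — endpoints in different components.
B—E (11): skip — B and E already connected.
C—H (12): skip — C and H already connected.
D—H (12): add — endpoints in different components.
E—G (12): add — endpoints in different components.
F—G (13): add — endpoints in different components.
Non-tree edge F—H has weight 13, equal to the heaviest edge on its tree cycle — swapping gives another MST of the same weight. Not unique.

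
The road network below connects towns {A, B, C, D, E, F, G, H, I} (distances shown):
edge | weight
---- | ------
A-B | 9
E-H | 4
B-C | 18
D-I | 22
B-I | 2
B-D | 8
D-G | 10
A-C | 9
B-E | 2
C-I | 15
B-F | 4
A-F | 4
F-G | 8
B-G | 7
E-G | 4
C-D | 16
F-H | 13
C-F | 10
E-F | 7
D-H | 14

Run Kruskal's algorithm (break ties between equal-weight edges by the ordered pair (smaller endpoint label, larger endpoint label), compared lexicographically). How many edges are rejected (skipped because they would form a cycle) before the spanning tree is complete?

4

Kruskal: consider edges lightest-first.
B-E (2): add — endpoints in different components.
B-I (2): add — endpoints in different components.
A-F (4): add — endpoints in different components.
B-F (4): add — endpoints in different components.
E-G (4): add — endpoints in different components.
E-H (4): add — endpoints in different components.
B-G (7): skip — B and G already connected.
E-F (7): skip — E and F already connected.
B-D (8): add — endpoints in different components.
F-G (8): skip — F and G already connected.
A-B (9): skip — A and B already connected.
A-C (9): add — endpoints in different components.
Edges rejected before the tree was complete: 4.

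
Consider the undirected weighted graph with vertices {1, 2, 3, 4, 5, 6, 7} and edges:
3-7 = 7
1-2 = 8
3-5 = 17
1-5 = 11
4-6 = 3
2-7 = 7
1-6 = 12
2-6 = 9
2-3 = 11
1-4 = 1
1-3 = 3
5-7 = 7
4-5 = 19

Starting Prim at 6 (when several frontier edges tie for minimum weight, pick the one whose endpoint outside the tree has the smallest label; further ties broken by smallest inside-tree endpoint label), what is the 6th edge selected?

Prim's algorithm from 6:
Step 1: cheapest edge leaving the tree is 4-6 (3); add 4.
Step 2: cheapest edge leaving the tree is 1-4 (1); add 1.
Step 3: cheapest edge leaving the tree is 1-3 (3); add 3.
Step 4: cheapest edge leaving the tree is 3-7 (7); add 7.
Step 5: cheapest edge leaving the tree is 2-7 (7); add 2.
Step 6: cheapest edge leaving the tree is 5-7 (7); add 5.
The 6th edge added is 5-7.

5-7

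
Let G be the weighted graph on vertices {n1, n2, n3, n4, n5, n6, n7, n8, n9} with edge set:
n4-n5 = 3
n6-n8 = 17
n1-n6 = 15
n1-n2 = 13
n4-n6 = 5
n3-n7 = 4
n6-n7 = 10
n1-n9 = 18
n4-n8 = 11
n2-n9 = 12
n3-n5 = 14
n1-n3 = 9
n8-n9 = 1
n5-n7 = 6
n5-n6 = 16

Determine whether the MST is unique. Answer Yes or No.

Kruskal: consider edges lightest-first.
n8-n9 (1): add — endpoints in different components.
n4-n5 (3): add — endpoints in different components.
n3-n7 (4): add — endpoints in different components.
n4-n6 (5): add — endpoints in different components.
n5-n7 (6): add — endpoints in different components.
n1-n3 (9): add — endpoints in different components.
n6-n7 (10): skip — n7 and n6 already connected.
n4-n8 (11): add — endpoints in different components.
n2-n9 (12): add — endpoints in different components.
Every non-tree edge has weight strictly greater than the heaviest edge on the tree path between its endpoints, so the MST is unique.

Yes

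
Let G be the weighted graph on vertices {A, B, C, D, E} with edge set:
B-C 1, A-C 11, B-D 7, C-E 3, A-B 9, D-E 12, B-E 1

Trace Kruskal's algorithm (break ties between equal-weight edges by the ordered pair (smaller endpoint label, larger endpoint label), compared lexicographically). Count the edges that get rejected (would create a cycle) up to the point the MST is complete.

1

Kruskal: consider edges lightest-first.
B-C (1): add — endpoints in different components.
B-E (1): add — endpoints in different components.
C-E (3): skip — C and E already connected.
B-D (7): add — endpoints in different components.
A-B (9): add — endpoints in different components.
Edges rejected before the tree was complete: 1.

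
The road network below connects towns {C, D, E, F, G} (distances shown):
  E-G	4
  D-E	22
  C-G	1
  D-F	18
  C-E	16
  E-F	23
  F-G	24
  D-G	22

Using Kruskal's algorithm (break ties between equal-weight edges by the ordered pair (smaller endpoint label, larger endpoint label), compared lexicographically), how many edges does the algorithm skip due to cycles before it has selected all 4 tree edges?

Kruskal's algorithm — process edges by increasing weight (ties by edge label):
C-G (1): add — endpoints in different components.
E-G (4): add — endpoints in different components.
C-E (16): skip — C and E already connected.
D-F (18): add — endpoints in different components.
D-E (22): add — endpoints in different components.
Edges rejected before the tree was complete: 1.

1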